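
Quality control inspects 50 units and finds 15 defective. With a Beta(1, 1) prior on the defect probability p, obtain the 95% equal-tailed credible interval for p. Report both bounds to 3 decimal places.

[0.191, 0.438]

Posterior: Beta(1+15, 1+35) = Beta(16, 36).
Equal-tailed 95% interval: the 0.025 and 0.975 quantiles of Beta(16, 36).
Posterior mean ≈ 0.308, SD ≈ 0.063; a Normal approximation gives roughly [0.183, 0.432].
Exact: F⁻¹(0.025) = 0.191; F⁻¹(0.975) = 0.438.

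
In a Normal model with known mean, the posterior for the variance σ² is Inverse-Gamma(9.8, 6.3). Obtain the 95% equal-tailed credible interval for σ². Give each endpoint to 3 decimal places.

[0.375, 1.352]

Inverse-Gamma(9.8, 6.3) quantiles: F⁻¹(0.025) and F⁻¹(0.975).
Equivalently, 1/σ² ~ Gamma(9.8, rate = 6.3); invert its 0.975 and 0.025 quantiles.
Posterior mean ≈ 0.716, SD ≈ 0.256; a Normal approximation gives roughly [0.213, 1.218].
Exact: lower = 0.375; upper = 1.352.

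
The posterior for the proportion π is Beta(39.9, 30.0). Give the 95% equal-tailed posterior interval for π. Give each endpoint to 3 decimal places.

Posterior: Beta(39.9, 30.0).
Equal-tailed 95% interval: the 0.025 and 0.975 quantiles of Beta(39.9, 30.0).
Posterior mean ≈ 0.571, SD ≈ 0.059; a Normal approximation gives roughly [0.456, 0.686].
Exact: F⁻¹(0.025) = 0.454; F⁻¹(0.975) = 0.684.

[0.454, 0.684]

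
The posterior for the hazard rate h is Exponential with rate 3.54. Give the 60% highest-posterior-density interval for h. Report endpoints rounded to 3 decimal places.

The exponential density is strictly decreasing on [0, ∞), so the HPD interval is anchored at 0: [0, q] with P(h ≤ q) = 0.60.
q = −ln(1 − 0.60) / 3.54 = 0.9163 / 3.54 = 0.259.

[0.000, 0.259]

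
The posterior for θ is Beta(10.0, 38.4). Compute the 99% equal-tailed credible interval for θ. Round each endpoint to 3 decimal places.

[0.083, 0.374]

Posterior: Beta(10.0, 38.4).
Equal-tailed 99% interval: the 0.005 and 0.995 quantiles of Beta(10.0, 38.4).
Posterior mean ≈ 0.207, SD ≈ 0.058; a Normal approximation gives roughly [0.058, 0.355].
Exact: F⁻¹(0.005) = 0.083; F⁻¹(0.995) = 0.374.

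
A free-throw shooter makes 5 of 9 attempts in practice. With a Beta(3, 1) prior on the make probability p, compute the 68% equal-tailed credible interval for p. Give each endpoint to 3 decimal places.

Posterior: Beta(3+5, 1+4) = Beta(8, 5).
Equal-tailed 68% interval: the 0.16 and 0.84 quantiles of Beta(8, 5).
Posterior mean ≈ 0.615, SD ≈ 0.130; a Normal approximation gives roughly [0.486, 0.745].
Exact: F⁻¹(0.16) = 0.481; F⁻¹(0.84) = 0.749.

[0.481, 0.749]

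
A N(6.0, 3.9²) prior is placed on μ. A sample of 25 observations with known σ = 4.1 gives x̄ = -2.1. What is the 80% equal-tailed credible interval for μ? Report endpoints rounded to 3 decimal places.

[-2.785, -0.729]

Posterior precision = 1/3.9² + 25/4.1² = 0.0657 + 1.4872 = 1.5530, so posterior SD = 0.8025.
Posterior mean = (6.0/3.9² + 25·-2.1/4.1²) / 1.5530 = -1.7571.
Interval: -1.7571 ± 1.282 × 0.8025 → [-2.785, -0.729].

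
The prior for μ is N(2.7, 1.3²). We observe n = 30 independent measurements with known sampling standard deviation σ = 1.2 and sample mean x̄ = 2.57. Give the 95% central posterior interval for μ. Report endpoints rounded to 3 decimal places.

Posterior precision = 1/1.3² + 30/1.2² = 0.5917 + 20.8333 = 21.4250, so posterior SD = 0.2160.
Posterior mean = (2.7/1.3² + 30·2.57/1.2²) / 21.4250 = 2.5736.
Interval: 2.5736 ± 1.960 × 0.2160 → [2.150, 2.997].

[2.150, 2.997]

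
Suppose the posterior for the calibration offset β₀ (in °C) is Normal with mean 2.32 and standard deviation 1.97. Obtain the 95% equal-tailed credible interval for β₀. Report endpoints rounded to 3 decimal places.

[-1.541, 6.181]

The posterior is symmetric, so the 95% equal-tailed interval is β₀ = 2.32 ± z·1.97 with z = 1.960.
Half-width: 1.960 × 1.97 = 3.861.
2.32 − 3.861 = -1.541; 2.32 + 3.861 = 6.181.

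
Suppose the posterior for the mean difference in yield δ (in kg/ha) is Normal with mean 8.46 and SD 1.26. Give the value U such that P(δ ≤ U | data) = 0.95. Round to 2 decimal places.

Need U with P(δ ≤ U) = 0.95: U = 8.46 + z_{0.05}·1.26.
z = 1.645; U = 8.46 + 1.645 × 1.26 = 10.53.

10.53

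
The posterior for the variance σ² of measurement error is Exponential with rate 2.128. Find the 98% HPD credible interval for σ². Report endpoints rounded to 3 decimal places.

[0.000, 1.838]

The exponential density is strictly decreasing on [0, ∞), so the HPD interval is anchored at 0: [0, q] with P(σ² ≤ q) = 0.98.
q = −ln(1 − 0.98) / 2.128 = 3.9120 / 2.128 = 1.838.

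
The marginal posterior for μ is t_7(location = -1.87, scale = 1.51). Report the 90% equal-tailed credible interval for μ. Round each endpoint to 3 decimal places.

[-4.731, 0.991]

The t_7 distribution is symmetric; the 90% interval is -1.87 ± t·1.51 with t_{0.95,7} = 1.895.
Half-width: 1.895 × 1.51 = 2.861.
-1.87 − 2.861 = -4.731; -1.87 + 2.861 = 0.991.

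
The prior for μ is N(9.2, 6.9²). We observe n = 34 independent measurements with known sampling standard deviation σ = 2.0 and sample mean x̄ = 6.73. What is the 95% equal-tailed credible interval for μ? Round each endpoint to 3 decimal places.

[6.065, 7.408]

Posterior precision = 1/6.9² + 34/2.0² = 0.0210 + 8.5000 = 8.5210, so posterior SD = 0.3426.
Posterior mean = (9.2/6.9² + 34·6.73/2.0²) / 8.5210 = 6.7361.
Interval: 6.7361 ± 1.960 × 0.3426 → [6.065, 7.408].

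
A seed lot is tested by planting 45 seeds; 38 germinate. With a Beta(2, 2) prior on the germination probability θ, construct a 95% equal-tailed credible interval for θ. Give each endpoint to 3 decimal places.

Posterior: Beta(2+38, 2+7) = Beta(40, 9).
Equal-tailed 95% interval: the 0.025 and 0.975 quantiles of Beta(40, 9).
Posterior mean ≈ 0.816, SD ≈ 0.055; a Normal approximation gives roughly [0.709, 0.924].
Exact: F⁻¹(0.025) = 0.698; F⁻¹(0.975) = 0.911.

[0.698, 0.911]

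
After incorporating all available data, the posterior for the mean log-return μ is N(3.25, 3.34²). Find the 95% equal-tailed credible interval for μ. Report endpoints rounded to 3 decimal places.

[-3.296, 9.796]

The posterior is symmetric, so the 95% equal-tailed interval is μ = 3.25 ± z·3.34 with z = 1.960.
Half-width: 1.960 × 3.34 = 6.546.
3.25 − 6.546 = -3.296; 3.25 + 6.546 = 9.796.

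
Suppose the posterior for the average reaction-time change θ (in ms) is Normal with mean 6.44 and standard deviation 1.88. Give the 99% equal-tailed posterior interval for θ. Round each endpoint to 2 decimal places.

[1.60, 11.28]

The posterior is symmetric, so the 99% equal-tailed interval is θ = 6.44 ± z·1.88 with z = 2.576.
Half-width: 2.576 × 1.88 = 4.84.
6.44 − 4.84 = 1.60; 6.44 + 4.84 = 11.28.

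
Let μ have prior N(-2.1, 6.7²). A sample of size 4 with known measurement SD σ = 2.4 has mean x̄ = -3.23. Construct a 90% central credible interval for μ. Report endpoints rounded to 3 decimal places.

[-5.138, -1.252]

Posterior precision = 1/6.7² + 4/2.4² = 0.0223 + 0.6944 = 0.7167, so posterior SD = 1.1812.
Posterior mean = (-2.1/6.7² + 4·-3.23/2.4²) / 0.7167 = -3.1949.
Interval: -3.1949 ± 1.645 × 1.1812 → [-5.138, -1.252].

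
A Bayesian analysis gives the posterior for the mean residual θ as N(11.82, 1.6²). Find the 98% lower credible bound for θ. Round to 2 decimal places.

Need L with P(θ ≥ L) = 0.98: L = 11.82 − z_{0.02}·1.6.
z = 2.054; L = 11.82 − 2.054 × 1.6 = 8.53.

8.53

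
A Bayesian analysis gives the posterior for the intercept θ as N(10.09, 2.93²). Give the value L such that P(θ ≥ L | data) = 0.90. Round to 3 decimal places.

6.335

Need L with P(θ ≥ L) = 0.90: L = 10.09 − z_{0.1}·2.93.
z = 1.282; L = 10.09 − 1.282 × 2.93 = 6.335.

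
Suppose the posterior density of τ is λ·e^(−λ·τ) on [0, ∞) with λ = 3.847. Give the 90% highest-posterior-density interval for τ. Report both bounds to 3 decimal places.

[0.000, 0.599]

The exponential density is strictly decreasing on [0, ∞), so the HPD interval is anchored at 0: [0, q] with P(τ ≤ q) = 0.90.
q = −ln(1 − 0.90) / 3.847 = 2.3026 / 3.847 = 0.599.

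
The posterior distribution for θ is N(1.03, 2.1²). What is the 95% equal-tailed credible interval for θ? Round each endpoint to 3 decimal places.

The posterior is symmetric, so the 95% equal-tailed interval is θ = 1.03 ± z·2.1 with z = 1.960.
Half-width: 1.960 × 2.1 = 4.116.
1.03 − 4.116 = -3.086; 1.03 + 4.116 = 5.146.

[-3.086, 5.146]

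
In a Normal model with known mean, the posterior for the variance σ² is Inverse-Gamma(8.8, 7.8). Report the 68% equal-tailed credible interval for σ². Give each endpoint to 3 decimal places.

[0.667, 1.321]

Inverse-Gamma(8.8, 7.8) quantiles: F⁻¹(0.16) and F⁻¹(0.84).
Equivalently, 1/σ² ~ Gamma(8.8, rate = 7.8); invert its 0.84 and 0.16 quantiles.
Posterior mean ≈ 1.000, SD ≈ 0.383; a Normal approximation gives roughly [0.619, 1.381].
Exact: lower = 0.667; upper = 1.321.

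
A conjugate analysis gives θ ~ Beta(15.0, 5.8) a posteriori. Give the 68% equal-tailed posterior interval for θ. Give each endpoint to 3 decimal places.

Posterior: Beta(15.0, 5.8).
Equal-tailed 68% interval: the 0.16 and 0.84 quantiles of Beta(15.0, 5.8).
Posterior mean ≈ 0.721, SD ≈ 0.096; a Normal approximation gives roughly [0.626, 0.817].
Exact: F⁻¹(0.16) = 0.624; F⁻¹(0.84) = 0.818.

[0.624, 0.818]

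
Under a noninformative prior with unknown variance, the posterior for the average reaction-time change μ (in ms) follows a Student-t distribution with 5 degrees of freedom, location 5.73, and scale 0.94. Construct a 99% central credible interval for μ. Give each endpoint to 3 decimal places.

The t_5 distribution is symmetric; the 99% interval is 5.73 ± t·0.94 with t_{0.995,5} = 4.032.
Half-width: 4.032 × 0.94 = 3.790.
5.73 − 3.790 = 1.940; 5.73 + 3.790 = 9.520.

[1.940, 9.520]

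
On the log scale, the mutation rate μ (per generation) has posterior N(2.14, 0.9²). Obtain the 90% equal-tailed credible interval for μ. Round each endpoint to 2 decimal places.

[1.93, 37.35]

On the log scale the 90% interval is 2.14 ± 1.645 × 0.9 = [0.6596, 3.6204].
Exponentiate: [e^0.6596, e^3.6204] = [1.93, 37.35].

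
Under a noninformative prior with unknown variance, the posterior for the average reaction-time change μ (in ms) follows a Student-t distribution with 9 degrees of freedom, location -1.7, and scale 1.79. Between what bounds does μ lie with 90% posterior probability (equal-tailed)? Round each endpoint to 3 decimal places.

The t_9 distribution is symmetric; the 90% interval is -1.7 ± t·1.79 with t_{0.95,9} = 1.833.
Half-width: 1.833 × 1.79 = 3.281.
-1.7 − 3.281 = -4.981; -1.7 + 3.281 = 1.581.

[-4.981, 1.581]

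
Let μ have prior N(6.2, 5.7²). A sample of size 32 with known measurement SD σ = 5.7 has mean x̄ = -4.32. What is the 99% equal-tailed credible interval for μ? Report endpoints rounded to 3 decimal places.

[-6.557, -1.445]

Posterior precision = 1/5.7² + 32/5.7² = 0.0308 + 0.9849 = 1.0157, so posterior SD = 0.9922.
Posterior mean = (6.2/5.7² + 32·-4.32/5.7²) / 1.0157 = -4.0012.
Interval: -4.0012 ± 2.576 × 0.9922 → [-6.557, -1.445].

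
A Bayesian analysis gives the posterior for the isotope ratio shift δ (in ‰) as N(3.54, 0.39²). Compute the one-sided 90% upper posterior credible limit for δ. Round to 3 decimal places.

Need U with P(δ ≤ U) = 0.90: U = 3.54 + z_{0.1}·0.39.
z = 1.282; U = 3.54 + 1.282 × 0.39 = 4.040.

4.040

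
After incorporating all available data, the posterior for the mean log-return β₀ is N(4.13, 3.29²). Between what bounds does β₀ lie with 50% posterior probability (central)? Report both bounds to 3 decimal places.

[1.911, 6.349]

The posterior is symmetric, so the 50% equal-tailed interval is β₀ = 4.13 ± z·3.29 with z = 0.674.
Half-width: 0.674 × 3.29 = 2.219.
4.13 − 2.219 = 1.911; 4.13 + 2.219 = 6.349.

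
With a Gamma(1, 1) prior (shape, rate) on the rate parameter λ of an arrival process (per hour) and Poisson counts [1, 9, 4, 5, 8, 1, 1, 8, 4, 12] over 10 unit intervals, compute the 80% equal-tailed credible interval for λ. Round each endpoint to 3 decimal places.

[4.075, 5.782]

Posterior: Gamma(1+53, 1+10) = Gamma(54, 11) (shape, rate).
Equal-tailed 80% interval: Gamma(54, 11) quantiles at 0.1 and 0.9.
Posterior mean ≈ 4.909, SD ≈ 0.668; a Normal approximation gives roughly [4.053, 5.765].
Exact: lower = 4.075; upper = 5.782.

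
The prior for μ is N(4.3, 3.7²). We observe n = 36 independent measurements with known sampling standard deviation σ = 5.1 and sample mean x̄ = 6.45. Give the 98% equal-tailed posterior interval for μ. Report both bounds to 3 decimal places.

Posterior precision = 1/3.7² + 36/5.1² = 0.0730 + 1.3841 = 1.4571, so posterior SD = 0.8284.
Posterior mean = (4.3/3.7² + 36·6.45/5.1²) / 1.4571 = 6.3422.
Interval: 6.3422 ± 2.326 × 0.8284 → [4.415, 8.269].

[4.415, 8.269]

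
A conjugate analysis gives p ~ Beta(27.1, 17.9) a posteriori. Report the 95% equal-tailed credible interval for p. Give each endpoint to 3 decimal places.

Posterior: Beta(27.1, 17.9).
Equal-tailed 95% interval: the 0.025 and 0.975 quantiles of Beta(27.1, 17.9).
Posterior mean ≈ 0.602, SD ≈ 0.072; a Normal approximation gives roughly [0.461, 0.744].
Exact: F⁻¹(0.025) = 0.457; F⁻¹(0.975) = 0.739.

[0.457, 0.739]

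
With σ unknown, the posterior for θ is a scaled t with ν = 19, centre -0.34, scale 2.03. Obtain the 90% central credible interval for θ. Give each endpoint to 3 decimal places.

The t_19 distribution is symmetric; the 90% interval is -0.34 ± t·2.03 with t_{0.95,19} = 1.729.
Half-width: 1.729 × 2.03 = 3.510.
-0.34 − 3.510 = -3.850; -0.34 + 3.510 = 3.170.

[-3.850, 3.170]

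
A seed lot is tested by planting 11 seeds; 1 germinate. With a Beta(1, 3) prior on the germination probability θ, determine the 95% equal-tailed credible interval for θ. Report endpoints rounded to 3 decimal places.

Posterior: Beta(1+1, 3+10) = Beta(2, 13).
Equal-tailed 95% interval: the 0.025 and 0.975 quantiles of Beta(2, 13).
Posterior mean ≈ 0.133, SD ≈ 0.085; a Normal approximation gives roughly [-0.033, 0.300].
Exact: F⁻¹(0.025) = 0.018; F⁻¹(0.975) = 0.339.

[0.018, 0.339]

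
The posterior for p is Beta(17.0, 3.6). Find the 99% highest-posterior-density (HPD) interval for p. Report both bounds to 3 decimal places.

The posterior is unimodal and skewed, so the HPD interval has equal density at both endpoints and is the shortest 99% interval.
Solving f(0.592) = f(0.982) with F(0.982) − F(0.592) = 0.99 gives [0.592, 0.982].
For comparison, the equal-tailed interval is [0.568, 0.971]; the HPD is narrower and shifted toward the mode.

[0.592, 0.982]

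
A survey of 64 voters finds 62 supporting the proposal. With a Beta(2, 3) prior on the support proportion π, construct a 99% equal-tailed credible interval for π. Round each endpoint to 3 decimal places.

Posterior: Beta(2+62, 3+2) = Beta(64, 5).
Equal-tailed 99% interval: the 0.005 and 0.995 quantiles of Beta(64, 5).
Posterior mean ≈ 0.928, SD ≈ 0.031; a Normal approximation gives roughly [0.848, 1.007].
Exact: F⁻¹(0.005) = 0.826; F⁻¹(0.995) = 0.984.

[0.826, 0.984]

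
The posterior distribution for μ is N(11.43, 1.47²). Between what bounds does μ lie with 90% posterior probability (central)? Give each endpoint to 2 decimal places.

[9.01, 13.85]

The posterior is symmetric, so the 90% equal-tailed interval is μ = 11.43 ± z·1.47 with z = 1.645.
Half-width: 1.645 × 1.47 = 2.42.
11.43 − 2.42 = 9.01; 11.43 + 2.42 = 13.85.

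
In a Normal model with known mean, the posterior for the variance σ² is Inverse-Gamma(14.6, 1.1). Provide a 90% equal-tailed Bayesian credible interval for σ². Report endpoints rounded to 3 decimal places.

Inverse-Gamma(14.6, 1.1) quantiles: F⁻¹(0.05) and F⁻¹(0.95).
Equivalently, 1/σ² ~ Gamma(14.6, rate = 1.1); invert its 0.95 and 0.05 quantiles.
Posterior mean ≈ 0.081, SD ≈ 0.023; a Normal approximation gives roughly [0.043, 0.118].
Exact: lower = 0.051; upper = 0.123.

[0.051, 0.123]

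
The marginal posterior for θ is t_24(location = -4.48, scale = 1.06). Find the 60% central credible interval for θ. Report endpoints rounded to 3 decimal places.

[-5.388, -3.572]

The t_24 distribution is symmetric; the 60% interval is -4.48 ± t·1.06 with t_{0.8,24} = 0.857.
Half-width: 0.857 × 1.06 = 0.908.
-4.48 − 0.908 = -5.388; -4.48 + 0.908 = -3.572.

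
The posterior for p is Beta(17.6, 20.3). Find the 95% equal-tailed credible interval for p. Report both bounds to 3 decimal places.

Posterior: Beta(17.6, 20.3).
Equal-tailed 95% interval: the 0.025 and 0.975 quantiles of Beta(17.6, 20.3).
Posterior mean ≈ 0.464, SD ≈ 0.080; a Normal approximation gives roughly [0.308, 0.621].
Exact: F⁻¹(0.025) = 0.310; F⁻¹(0.975) = 0.622.

[0.310, 0.622]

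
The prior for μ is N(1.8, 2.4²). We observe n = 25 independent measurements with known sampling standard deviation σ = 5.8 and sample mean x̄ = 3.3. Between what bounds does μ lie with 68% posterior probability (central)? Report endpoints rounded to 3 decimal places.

[1.977, 4.055]

Posterior precision = 1/2.4² + 25/5.8² = 0.1736 + 0.7432 = 0.9168, so posterior SD = 1.0444.
Posterior mean = (1.8/2.4² + 25·3.3/5.8²) / 0.9168 = 3.0159.
Interval: 3.0159 ± 0.994 × 1.0444 → [1.977, 4.055].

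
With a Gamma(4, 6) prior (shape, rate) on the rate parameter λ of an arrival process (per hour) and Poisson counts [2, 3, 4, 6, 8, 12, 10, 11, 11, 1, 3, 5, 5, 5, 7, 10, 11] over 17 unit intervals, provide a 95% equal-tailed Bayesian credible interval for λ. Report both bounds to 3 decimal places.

Posterior: Gamma(4+114, 6+17) = Gamma(118, 23) (shape, rate).
Equal-tailed 95% interval: Gamma(118, 23) quantiles at 0.025 and 0.975.
Posterior mean ≈ 5.130, SD ≈ 0.472; a Normal approximation gives roughly [4.205, 6.056].
Exact: lower = 4.247; upper = 6.097.

[4.247, 6.097]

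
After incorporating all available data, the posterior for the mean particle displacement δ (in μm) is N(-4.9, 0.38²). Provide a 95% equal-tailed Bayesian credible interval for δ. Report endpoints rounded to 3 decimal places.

[-5.645, -4.155]

The posterior is symmetric, so the 95% equal-tailed interval is δ = -4.9 ± z·0.38 with z = 1.960.
Half-width: 1.960 × 0.38 = 0.745.
-4.9 − 0.745 = -5.645; -4.9 + 0.745 = -4.155.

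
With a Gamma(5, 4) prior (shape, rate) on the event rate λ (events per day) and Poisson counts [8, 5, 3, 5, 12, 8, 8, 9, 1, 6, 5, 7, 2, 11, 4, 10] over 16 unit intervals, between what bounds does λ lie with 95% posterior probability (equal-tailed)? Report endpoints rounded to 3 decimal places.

Posterior: Gamma(5+104, 4+16) = Gamma(109, 20) (shape, rate).
Equal-tailed 95% interval: Gamma(109, 20) quantiles at 0.025 and 0.975.
Posterior mean ≈ 5.450, SD ≈ 0.522; a Normal approximation gives roughly [4.427, 6.473].
Exact: lower = 4.475; upper = 6.520.

[4.475, 6.520]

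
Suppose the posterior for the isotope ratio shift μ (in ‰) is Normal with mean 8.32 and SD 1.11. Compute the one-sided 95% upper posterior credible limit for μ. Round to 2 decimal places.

10.15

Need U with P(μ ≤ U) = 0.95: U = 8.32 + z_{0.05}·1.11.
z = 1.645; U = 8.32 + 1.645 × 1.11 = 10.15.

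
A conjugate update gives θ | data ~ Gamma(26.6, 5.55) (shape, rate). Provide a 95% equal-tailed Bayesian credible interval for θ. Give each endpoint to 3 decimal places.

[3.148, 6.778]

Posterior: Gamma(shape 26.6, rate 5.55).
Equal-tailed 95% interval: Gamma(26.6, 5.55) quantiles at 0.025 and 0.975.
Posterior mean ≈ 4.793, SD ≈ 0.929; a Normal approximation gives roughly [2.971, 6.614].
Exact: lower = 3.148; upper = 6.778.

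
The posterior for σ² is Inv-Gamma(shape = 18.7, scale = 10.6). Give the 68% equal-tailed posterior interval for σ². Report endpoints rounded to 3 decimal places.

[0.462, 0.734]

Inverse-Gamma(18.7, 10.6) quantiles: F⁻¹(0.16) and F⁻¹(0.84).
Equivalently, 1/σ² ~ Gamma(18.7, rate = 10.6); invert its 0.84 and 0.16 quantiles.
Posterior mean ≈ 0.599, SD ≈ 0.147; a Normal approximation gives roughly [0.453, 0.745].
Exact: lower = 0.462; upper = 0.734.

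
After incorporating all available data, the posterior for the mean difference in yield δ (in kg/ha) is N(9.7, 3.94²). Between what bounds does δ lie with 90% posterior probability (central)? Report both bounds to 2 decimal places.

[3.22, 16.18]

The posterior is symmetric, so the 90% equal-tailed interval is δ = 9.7 ± z·3.94 with z = 1.645.
Half-width: 1.645 × 3.94 = 6.48.
9.7 − 6.48 = 3.22; 9.7 + 6.48 = 16.18.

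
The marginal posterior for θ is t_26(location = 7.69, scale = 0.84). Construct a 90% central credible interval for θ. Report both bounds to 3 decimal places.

[6.257, 9.123]

The t_26 distribution is symmetric; the 90% interval is 7.69 ± t·0.84 with t_{0.95,26} = 1.706.
Half-width: 1.706 × 0.84 = 1.433.
7.69 − 1.433 = 6.257; 7.69 + 1.433 = 9.123.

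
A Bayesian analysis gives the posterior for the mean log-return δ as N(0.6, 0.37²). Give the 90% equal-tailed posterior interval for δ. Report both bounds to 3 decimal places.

The posterior is symmetric, so the 90% equal-tailed interval is δ = 0.6 ± z·0.37 with z = 1.645.
Half-width: 1.645 × 0.37 = 0.609.
0.6 − 0.609 = -0.009; 0.6 + 0.609 = 1.209.

[-0.009, 1.209]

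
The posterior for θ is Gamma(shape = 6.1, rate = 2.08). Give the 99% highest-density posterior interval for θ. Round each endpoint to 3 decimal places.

The posterior is unimodal and skewed, so the HPD interval has equal density at both endpoints and is the shortest 99% interval.
Solving f(0.585) = f(6.481) with F(6.481) − F(0.585) = 0.99 gives [0.585, 6.481].
For comparison, the equal-tailed interval is [0.762, 6.876]; the HPD is narrower and shifted toward the mode.

[0.585, 6.481]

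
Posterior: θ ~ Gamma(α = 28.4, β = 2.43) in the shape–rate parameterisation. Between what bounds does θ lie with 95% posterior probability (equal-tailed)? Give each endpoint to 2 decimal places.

[7.79, 16.36]

Posterior: Gamma(shape 28.4, rate 2.43).
Equal-tailed 95% interval: Gamma(28.4, 2.43) quantiles at 0.025 and 0.975.
Posterior mean ≈ 11.69, SD ≈ 2.19; a Normal approximation gives roughly [7.39, 15.99].
Exact: lower = 7.79; upper = 16.36.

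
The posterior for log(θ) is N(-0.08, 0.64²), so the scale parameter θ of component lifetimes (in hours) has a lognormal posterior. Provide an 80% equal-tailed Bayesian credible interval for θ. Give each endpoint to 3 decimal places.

[0.406, 2.096]

On the log scale the 80% interval is -0.08 ± 1.282 × 0.64 = [-0.9002, 0.7402].
Exponentiate: [e^-0.9002, e^0.7402] = [0.406, 2.096].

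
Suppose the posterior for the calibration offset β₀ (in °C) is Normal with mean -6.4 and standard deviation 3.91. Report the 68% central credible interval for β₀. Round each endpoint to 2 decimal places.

The posterior is symmetric, so the 68% equal-tailed interval is β₀ = -6.4 ± z·3.91 with z = 0.994.
Half-width: 0.994 × 3.91 = 3.89.
-6.4 − 3.89 = -10.29; -6.4 + 3.89 = -2.51.

[-10.29, -2.51]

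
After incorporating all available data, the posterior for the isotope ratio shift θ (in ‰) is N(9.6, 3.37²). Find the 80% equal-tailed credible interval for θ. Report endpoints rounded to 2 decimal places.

The posterior is symmetric, so the 80% equal-tailed interval is θ = 9.6 ± z·3.37 with z = 1.282.
Half-width: 1.282 × 3.37 = 4.32.
9.6 − 4.32 = 5.28; 9.6 + 4.32 = 13.92.

[5.28, 13.92]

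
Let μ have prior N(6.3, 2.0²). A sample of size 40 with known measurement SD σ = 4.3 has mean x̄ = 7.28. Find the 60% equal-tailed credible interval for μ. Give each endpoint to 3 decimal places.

[6.637, 7.720]

Posterior precision = 1/2.0² + 40/4.3² = 0.2500 + 2.1633 = 2.4133, so posterior SD = 0.6437.
Posterior mean = (6.3/2.0² + 40·7.28/4.3²) / 2.4133 = 7.1785.
Interval: 7.1785 ± 0.842 × 0.6437 → [6.637, 7.720].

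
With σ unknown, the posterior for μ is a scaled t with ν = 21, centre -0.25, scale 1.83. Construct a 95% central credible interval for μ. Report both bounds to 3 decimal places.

[-4.056, 3.556]

The t_21 distribution is symmetric; the 95% interval is -0.25 ± t·1.83 with t_{0.975,21} = 2.080.
Half-width: 2.080 × 1.83 = 3.806.
-0.25 − 3.806 = -4.056; -0.25 + 3.806 = 3.556.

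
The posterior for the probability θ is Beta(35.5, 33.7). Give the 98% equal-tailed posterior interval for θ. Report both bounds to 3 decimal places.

[0.375, 0.650]

Posterior: Beta(35.5, 33.7).
Equal-tailed 98% interval: the 0.01 and 0.99 quantiles of Beta(35.5, 33.7).
Posterior mean ≈ 0.513, SD ≈ 0.060; a Normal approximation gives roughly [0.374, 0.652].
Exact: F⁻¹(0.01) = 0.375; F⁻¹(0.99) = 0.650.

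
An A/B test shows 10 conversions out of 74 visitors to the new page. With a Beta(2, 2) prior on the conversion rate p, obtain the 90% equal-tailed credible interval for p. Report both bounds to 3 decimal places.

Posterior: Beta(2+10, 2+64) = Beta(12, 66).
Equal-tailed 90% interval: the 0.05 and 0.95 quantiles of Beta(12, 66).
Posterior mean ≈ 0.154, SD ≈ 0.041; a Normal approximation gives roughly [0.087, 0.221].
Exact: F⁻¹(0.05) = 0.092; F⁻¹(0.95) = 0.225.

[0.092, 0.225]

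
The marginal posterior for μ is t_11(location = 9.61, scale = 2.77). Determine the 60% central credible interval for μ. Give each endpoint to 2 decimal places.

[7.18, 12.04]

The t_11 distribution is symmetric; the 60% interval is 9.61 ± t·2.77 with t_{0.8,11} = 0.876.
Half-width: 0.876 × 2.77 = 2.43.
9.61 − 2.43 = 7.18; 9.61 + 2.43 = 12.04.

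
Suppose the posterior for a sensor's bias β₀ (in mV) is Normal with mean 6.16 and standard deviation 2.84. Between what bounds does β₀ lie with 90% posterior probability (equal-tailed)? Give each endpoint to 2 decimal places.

The posterior is symmetric, so the 90% equal-tailed interval is β₀ = 6.16 ± z·2.84 with z = 1.645.
Half-width: 1.645 × 2.84 = 4.67.
6.16 − 4.67 = 1.49; 6.16 + 4.67 = 10.83.

[1.49, 10.83]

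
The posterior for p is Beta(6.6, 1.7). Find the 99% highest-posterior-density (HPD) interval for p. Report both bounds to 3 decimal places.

The posterior is unimodal and skewed, so the HPD interval has equal density at both endpoints and is the shortest 99% interval.
Solving f(0.415) = f(0.999) with F(0.999) − F(0.415) = 0.99 gives [0.415, 0.999].
For comparison, the equal-tailed interval is [0.372, 0.992]; the HPD is narrower and shifted toward the mode.

[0.415, 0.999]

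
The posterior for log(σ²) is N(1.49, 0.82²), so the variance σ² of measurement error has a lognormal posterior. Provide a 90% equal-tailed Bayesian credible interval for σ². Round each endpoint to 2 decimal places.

On the log scale the 90% interval is 1.49 ± 1.645 × 0.82 = [0.1412, 2.8388].
Exponentiate: [e^0.1412, e^2.8388] = [1.15, 17.09].

[1.15, 17.09]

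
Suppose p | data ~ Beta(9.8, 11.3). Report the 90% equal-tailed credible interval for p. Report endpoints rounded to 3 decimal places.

[0.292, 0.641]

Posterior: Beta(9.8, 11.3).
Equal-tailed 90% interval: the 0.05 and 0.95 quantiles of Beta(9.8, 11.3).
Posterior mean ≈ 0.464, SD ≈ 0.106; a Normal approximation gives roughly [0.290, 0.639].
Exact: F⁻¹(0.05) = 0.292; F⁻¹(0.95) = 0.641.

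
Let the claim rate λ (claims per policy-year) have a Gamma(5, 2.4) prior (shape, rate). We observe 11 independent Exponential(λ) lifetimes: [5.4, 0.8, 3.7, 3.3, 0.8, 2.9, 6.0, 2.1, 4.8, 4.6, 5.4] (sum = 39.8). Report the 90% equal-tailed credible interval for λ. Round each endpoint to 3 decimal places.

Posterior: Gamma(5+11, 2.4+39.8) = Gamma(16, 42.2) (shape, rate).
Equal-tailed 90% interval: Gamma(16, 42.2) quantiles at 0.05 and 0.95.
Posterior mean ≈ 0.379, SD ≈ 0.095; a Normal approximation gives roughly [0.223, 0.535].
Exact: lower = 0.238; upper = 0.547.

[0.238, 0.547]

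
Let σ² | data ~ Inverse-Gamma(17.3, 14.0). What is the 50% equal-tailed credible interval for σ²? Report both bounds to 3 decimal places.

[0.704, 0.976]

Inverse-Gamma(17.3, 14.0) quantiles: F⁻¹(0.25) and F⁻¹(0.75).
Equivalently, 1/σ² ~ Gamma(17.3, rate = 14.0); invert its 0.75 and 0.25 quantiles.
Posterior mean ≈ 0.859, SD ≈ 0.220; a Normal approximation gives roughly [0.711, 1.007].
Exact: lower = 0.704; upper = 0.976.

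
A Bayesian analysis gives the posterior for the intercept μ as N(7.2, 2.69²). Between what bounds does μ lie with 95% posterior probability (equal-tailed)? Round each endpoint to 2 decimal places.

[1.93, 12.47]

The posterior is symmetric, so the 95% equal-tailed interval is μ = 7.2 ± z·2.69 with z = 1.960.
Half-width: 1.960 × 2.69 = 5.27.
7.2 − 5.27 = 1.93; 7.2 + 5.27 = 12.47.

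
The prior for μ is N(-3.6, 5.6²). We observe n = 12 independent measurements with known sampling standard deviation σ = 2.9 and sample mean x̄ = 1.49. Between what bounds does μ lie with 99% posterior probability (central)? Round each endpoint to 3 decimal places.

[-0.754, 3.511]

Posterior precision = 1/5.6² + 12/2.9² = 0.0319 + 1.4269 = 1.4588, so posterior SD = 0.8280.
Posterior mean = (-3.6/5.6² + 12·1.49/2.9²) / 1.4588 = 1.3787.
Interval: 1.3787 ± 2.576 × 0.8280 → [-0.754, 3.511].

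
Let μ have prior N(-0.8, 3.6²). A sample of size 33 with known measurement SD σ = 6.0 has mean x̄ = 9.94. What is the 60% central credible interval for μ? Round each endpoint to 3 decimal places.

[8.262, 9.950]

Posterior precision = 1/3.6² + 33/6.0² = 0.0772 + 0.9167 = 0.9938, so posterior SD = 1.0031.
Posterior mean = (-0.8/3.6² + 33·9.94/6.0²) / 0.9938 = 9.1061.
Interval: 9.1061 ± 0.842 × 1.0031 → [8.262, 9.950].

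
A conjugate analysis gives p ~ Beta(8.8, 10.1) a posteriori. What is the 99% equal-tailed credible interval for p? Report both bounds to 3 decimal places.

[0.198, 0.746]

Posterior: Beta(8.8, 10.1).
Equal-tailed 99% interval: the 0.005 and 0.995 quantiles of Beta(8.8, 10.1).
Posterior mean ≈ 0.466, SD ≈ 0.112; a Normal approximation gives roughly [0.178, 0.754].
Exact: F⁻¹(0.005) = 0.198; F⁻¹(0.995) = 0.746.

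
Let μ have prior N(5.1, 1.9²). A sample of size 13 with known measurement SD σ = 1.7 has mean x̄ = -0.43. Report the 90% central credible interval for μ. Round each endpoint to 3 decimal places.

Posterior precision = 1/1.9² + 13/1.7² = 0.2770 + 4.4983 = 4.7753, so posterior SD = 0.4576.
Posterior mean = (5.1/1.9² + 13·-0.43/1.7²) / 4.7753 = -0.1092.
Interval: -0.1092 ± 1.645 × 0.4576 → [-0.862, 0.643].

[-0.862, 0.643]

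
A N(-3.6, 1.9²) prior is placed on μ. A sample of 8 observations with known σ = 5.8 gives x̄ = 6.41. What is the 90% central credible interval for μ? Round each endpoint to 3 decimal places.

Posterior precision = 1/1.9² + 8/5.8² = 0.2770 + 0.2378 = 0.5148, so posterior SD = 1.3937.
Posterior mean = (-3.6/1.9² + 8·6.41/5.8²) / 0.5148 = 1.0239.
Interval: 1.0239 ± 1.645 × 1.3937 → [-1.269, 3.316].

[-1.269, 3.316]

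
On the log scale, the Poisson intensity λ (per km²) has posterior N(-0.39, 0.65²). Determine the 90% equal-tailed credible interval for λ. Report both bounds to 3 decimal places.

On the log scale the 90% interval is -0.39 ± 1.645 × 0.65 = [-1.4592, 0.6792].
Exponentiate: [e^-1.4592, e^0.6792] = [0.232, 1.972].

[0.232, 1.972]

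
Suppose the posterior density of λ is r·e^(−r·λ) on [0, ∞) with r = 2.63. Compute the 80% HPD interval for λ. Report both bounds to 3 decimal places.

[0.000, 0.612]

The exponential density is strictly decreasing on [0, ∞), so the HPD interval is anchored at 0: [0, q] with P(λ ≤ q) = 0.80.
q = −ln(1 − 0.80) / 2.63 = 1.6094 / 2.63 = 0.612.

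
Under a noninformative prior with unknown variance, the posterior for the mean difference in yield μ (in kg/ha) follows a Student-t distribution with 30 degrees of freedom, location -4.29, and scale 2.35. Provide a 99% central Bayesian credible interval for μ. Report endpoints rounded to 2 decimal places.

The t_30 distribution is symmetric; the 99% interval is -4.29 ± t·2.35 with t_{0.995,30} = 2.750.
Half-width: 2.750 × 2.35 = 6.46.
-4.29 − 6.46 = -10.75; -4.29 + 6.46 = 2.17.

[-10.75, 2.17]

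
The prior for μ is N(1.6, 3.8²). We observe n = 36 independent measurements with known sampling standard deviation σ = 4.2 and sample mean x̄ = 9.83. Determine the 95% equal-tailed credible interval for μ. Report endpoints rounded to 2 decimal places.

Posterior precision = 1/3.8² + 36/4.2² = 0.0693 + 2.0408 = 2.1101, so posterior SD = 0.6884.
Posterior mean = (1.6/3.8² + 36·9.83/4.2²) / 2.1101 = 9.5599.
Interval: 9.5599 ± 1.960 × 0.6884 → [8.21, 10.91].

[8.21, 10.91]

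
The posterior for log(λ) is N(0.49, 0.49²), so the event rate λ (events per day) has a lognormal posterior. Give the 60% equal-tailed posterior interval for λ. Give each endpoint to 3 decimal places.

On the log scale the 60% interval is 0.49 ± 0.842 × 0.49 = [0.0776, 0.9024].
Exponentiate: [e^0.0776, e^0.9024] = [1.081, 2.465].

[1.081, 2.465]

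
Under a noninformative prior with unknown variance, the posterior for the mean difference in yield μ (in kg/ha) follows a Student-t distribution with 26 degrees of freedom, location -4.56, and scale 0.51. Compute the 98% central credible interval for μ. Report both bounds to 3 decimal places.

[-5.824, -3.296]

The t_26 distribution is symmetric; the 98% interval is -4.56 ± t·0.51 with t_{0.99,26} = 2.479.
Half-width: 2.479 × 0.51 = 1.264.
-4.56 − 1.264 = -5.824; -4.56 + 1.264 = -3.296.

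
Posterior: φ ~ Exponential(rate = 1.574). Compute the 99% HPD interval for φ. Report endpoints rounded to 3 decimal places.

The exponential density is strictly decreasing on [0, ∞), so the HPD interval is anchored at 0: [0, q] with P(φ ≤ q) = 0.99.
q = −ln(1 − 0.99) / 1.574 = 4.6052 / 1.574 = 2.926.

[0.000, 2.926]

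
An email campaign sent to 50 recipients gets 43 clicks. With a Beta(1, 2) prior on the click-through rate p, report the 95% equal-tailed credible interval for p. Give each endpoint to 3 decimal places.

Posterior: Beta(1+43, 2+7) = Beta(44, 9).
Equal-tailed 95% interval: the 0.025 and 0.975 quantiles of Beta(44, 9).
Posterior mean ≈ 0.830, SD ≈ 0.051; a Normal approximation gives roughly [0.730, 0.930].
Exact: F⁻¹(0.025) = 0.719; F⁻¹(0.975) = 0.918.

[0.719, 0.918]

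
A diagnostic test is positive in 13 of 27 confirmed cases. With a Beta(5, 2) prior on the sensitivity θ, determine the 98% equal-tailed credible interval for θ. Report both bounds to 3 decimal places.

[0.334, 0.720]

Posterior: Beta(5+13, 2+14) = Beta(18, 16).
Equal-tailed 98% interval: the 0.01 and 0.99 quantiles of Beta(18, 16).
Posterior mean ≈ 0.529, SD ≈ 0.084; a Normal approximation gives roughly [0.333, 0.726].
Exact: F⁻¹(0.01) = 0.334; F⁻¹(0.99) = 0.720.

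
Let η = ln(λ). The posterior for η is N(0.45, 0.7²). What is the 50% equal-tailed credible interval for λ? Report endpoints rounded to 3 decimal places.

On the log scale the 50% interval is 0.45 ± 0.674 × 0.7 = [-0.0221, 0.9221].
Exponentiate: [e^-0.0221, e^0.9221] = [0.978, 2.515].

[0.978, 2.515]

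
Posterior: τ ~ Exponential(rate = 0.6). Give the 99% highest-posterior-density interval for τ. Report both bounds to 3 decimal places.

[0.000, 7.675]

The exponential density is strictly decreasing on [0, ∞), so the HPD interval is anchored at 0: [0, q] with P(τ ≤ q) = 0.99.
q = −ln(1 − 0.99) / 0.6 = 4.6052 / 0.6 = 7.675.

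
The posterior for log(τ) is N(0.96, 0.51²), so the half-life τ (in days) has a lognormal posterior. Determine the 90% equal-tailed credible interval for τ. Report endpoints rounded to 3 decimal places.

On the log scale the 90% interval is 0.96 ± 1.645 × 0.51 = [0.1211, 1.7989].
Exponentiate: [e^0.1211, e^1.7989] = [1.129, 6.043].

[1.129, 6.043]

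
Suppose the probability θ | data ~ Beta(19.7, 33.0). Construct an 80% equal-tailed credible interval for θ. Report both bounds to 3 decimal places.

[0.290, 0.460]

Posterior: Beta(19.7, 33.0).
Equal-tailed 80% interval: the 0.1 and 0.9 quantiles of Beta(19.7, 33.0).
Posterior mean ≈ 0.374, SD ≈ 0.066; a Normal approximation gives roughly [0.289, 0.458].
Exact: F⁻¹(0.1) = 0.290; F⁻¹(0.9) = 0.460.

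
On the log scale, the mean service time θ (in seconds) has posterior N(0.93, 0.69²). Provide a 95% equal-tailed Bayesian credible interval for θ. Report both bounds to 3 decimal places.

On the log scale the 95% interval is 0.93 ± 1.960 × 0.69 = [-0.4224, 2.2824].
Exponentiate: [e^-0.4224, e^2.2824] = [0.655, 9.800].

[0.655, 9.800]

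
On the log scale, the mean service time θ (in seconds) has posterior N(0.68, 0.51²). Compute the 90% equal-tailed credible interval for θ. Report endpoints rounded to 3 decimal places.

On the log scale the 90% interval is 0.68 ± 1.645 × 0.51 = [-0.1589, 1.5189].
Exponentiate: [e^-0.1589, e^1.5189] = [0.853, 4.567].

[0.853, 4.567]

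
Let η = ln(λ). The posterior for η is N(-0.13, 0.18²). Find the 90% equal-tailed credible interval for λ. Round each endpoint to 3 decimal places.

On the log scale the 90% interval is -0.13 ± 1.645 × 0.18 = [-0.4261, 0.1661].
Exponentiate: [e^-0.4261, e^0.1661] = [0.653, 1.181].

[0.653, 1.181]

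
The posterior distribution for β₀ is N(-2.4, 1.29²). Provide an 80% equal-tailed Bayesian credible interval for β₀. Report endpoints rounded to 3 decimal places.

The posterior is symmetric, so the 80% equal-tailed interval is β₀ = -2.4 ± z·1.29 with z = 1.282.
Half-width: 1.282 × 1.29 = 1.653.
-2.4 − 1.653 = -4.053; -2.4 + 1.653 = -0.747.

[-4.053, -0.747]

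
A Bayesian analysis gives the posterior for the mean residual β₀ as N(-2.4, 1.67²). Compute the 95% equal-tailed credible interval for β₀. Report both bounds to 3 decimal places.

The posterior is symmetric, so the 95% equal-tailed interval is β₀ = -2.4 ± z·1.67 with z = 1.960.
Half-width: 1.960 × 1.67 = 3.273.
-2.4 − 3.273 = -5.673; -2.4 + 3.273 = 0.873.

[-5.673, 0.873]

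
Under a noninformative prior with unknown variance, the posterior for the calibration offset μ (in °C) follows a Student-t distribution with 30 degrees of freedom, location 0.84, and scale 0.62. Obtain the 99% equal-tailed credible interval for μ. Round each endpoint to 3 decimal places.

The t_30 distribution is symmetric; the 99% interval is 0.84 ± t·0.62 with t_{0.995,30} = 2.750.
Half-width: 2.750 × 0.62 = 1.705.
0.84 − 1.705 = -0.865; 0.84 + 1.705 = 2.545.

[-0.865, 2.545]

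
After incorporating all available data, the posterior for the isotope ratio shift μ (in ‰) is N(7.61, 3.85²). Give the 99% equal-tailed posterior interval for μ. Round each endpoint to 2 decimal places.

The posterior is symmetric, so the 99% equal-tailed interval is μ = 7.61 ± z·3.85 with z = 2.576.
Half-width: 2.576 × 3.85 = 9.92.
7.61 − 9.92 = -2.31; 7.61 + 9.92 = 17.53.

[-2.31, 17.53]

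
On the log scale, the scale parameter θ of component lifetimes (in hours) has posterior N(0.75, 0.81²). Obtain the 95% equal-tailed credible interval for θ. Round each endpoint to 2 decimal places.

[0.43, 10.36]

On the log scale the 95% interval is 0.75 ± 1.960 × 0.81 = [-0.8376, 2.3376].
Exponentiate: [e^-0.8376, e^2.3376] = [0.43, 10.36].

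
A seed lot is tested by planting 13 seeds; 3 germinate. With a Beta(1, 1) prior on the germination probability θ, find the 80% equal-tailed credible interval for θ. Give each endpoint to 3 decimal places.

Posterior: Beta(1+3, 1+10) = Beta(4, 11).
Equal-tailed 80% interval: the 0.1 and 0.9 quantiles of Beta(4, 11).
Posterior mean ≈ 0.267, SD ≈ 0.111; a Normal approximation gives roughly [0.125, 0.408].
Exact: F⁻¹(0.1) = 0.131; F⁻¹(0.9) = 0.417.

[0.131, 0.417]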